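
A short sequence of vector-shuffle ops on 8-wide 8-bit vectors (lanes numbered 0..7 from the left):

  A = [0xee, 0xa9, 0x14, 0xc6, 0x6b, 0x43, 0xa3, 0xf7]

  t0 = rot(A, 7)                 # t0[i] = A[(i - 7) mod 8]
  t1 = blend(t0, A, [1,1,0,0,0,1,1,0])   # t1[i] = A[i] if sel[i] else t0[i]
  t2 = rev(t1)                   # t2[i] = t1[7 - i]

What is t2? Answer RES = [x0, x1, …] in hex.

t0 = [0xa9, 0x14, 0xc6, 0x6b, 0x43, 0xa3, 0xf7, 0xee]
t1 = [0xee, 0xa9, 0xc6, 0x6b, 0x43, 0x43, 0xa3, 0xee]
t2 = [0xee, 0xa3, 0x43, 0x43, 0x6b, 0xc6, 0xa9, 0xee]

RES = [0xee, 0xa3, 0x43, 0x43, 0x6b, 0xc6, 0xa9, 0xee]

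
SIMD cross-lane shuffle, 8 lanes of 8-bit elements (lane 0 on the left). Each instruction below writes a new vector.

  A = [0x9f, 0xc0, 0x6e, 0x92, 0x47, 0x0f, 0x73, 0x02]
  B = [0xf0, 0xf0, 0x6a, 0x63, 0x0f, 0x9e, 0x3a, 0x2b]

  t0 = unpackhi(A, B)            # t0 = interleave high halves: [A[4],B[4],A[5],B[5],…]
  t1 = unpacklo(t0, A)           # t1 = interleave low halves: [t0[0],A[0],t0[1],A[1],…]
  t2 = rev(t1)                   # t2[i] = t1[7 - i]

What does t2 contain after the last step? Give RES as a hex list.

RES = [ 0x92  0x9e  0x6e  0x0f  0xc0  0x0f  0x9f  0x47 ]

t0 = [0x47, 0x0f, 0x0f, 0x9e, 0x73, 0x3a, 0x02, 0x2b]
t1 = [0x47, 0x9f, 0x0f, 0xc0, 0x0f, 0x6e, 0x9e, 0x92]
t2 = [0x92, 0x9e, 0x6e, 0x0f, 0xc0, 0x0f, 0x9f, 0x47]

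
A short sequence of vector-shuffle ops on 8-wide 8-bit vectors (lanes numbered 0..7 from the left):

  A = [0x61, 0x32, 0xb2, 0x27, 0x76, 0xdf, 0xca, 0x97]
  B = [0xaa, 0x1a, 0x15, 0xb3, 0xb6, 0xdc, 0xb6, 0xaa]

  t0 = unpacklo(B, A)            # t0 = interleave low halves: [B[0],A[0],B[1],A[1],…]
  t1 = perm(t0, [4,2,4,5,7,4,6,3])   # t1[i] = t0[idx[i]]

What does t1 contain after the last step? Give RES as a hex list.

  t0: aa 61 1a 32 15 b2 b3 27
  t1: 15 1a 15 b2 27 15 b3 32

RES = [ 0x15  0x1a  0x15  0xb2  0x27  0x15  0xb3  0x32 ]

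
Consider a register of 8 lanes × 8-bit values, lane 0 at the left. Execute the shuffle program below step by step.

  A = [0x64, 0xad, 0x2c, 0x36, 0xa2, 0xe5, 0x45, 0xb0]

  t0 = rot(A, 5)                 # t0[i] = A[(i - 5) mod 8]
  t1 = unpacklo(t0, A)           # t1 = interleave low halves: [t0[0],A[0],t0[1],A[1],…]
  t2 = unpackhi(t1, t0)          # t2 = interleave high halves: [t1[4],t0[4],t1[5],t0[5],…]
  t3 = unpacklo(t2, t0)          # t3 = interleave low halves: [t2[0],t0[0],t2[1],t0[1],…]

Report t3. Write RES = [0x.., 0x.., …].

t0 = [0x36, 0xa2, 0xe5, 0x45, 0xb0, 0x64, 0xad, 0x2c]
t1 = [0x36, 0x64, 0xa2, 0xad, 0xe5, 0x2c, 0x45, 0x36]
t2 = [0xe5, 0xb0, 0x2c, 0x64, 0x45, 0xad, 0x36, 0x2c]
t3 = [0xe5, 0x36, 0xb0, 0xa2, 0x2c, 0xe5, 0x64, 0x45]

RES = [ 0xe5  0x36  0xb0  0xa2  0x2c  0xe5  0x64  0x45 ]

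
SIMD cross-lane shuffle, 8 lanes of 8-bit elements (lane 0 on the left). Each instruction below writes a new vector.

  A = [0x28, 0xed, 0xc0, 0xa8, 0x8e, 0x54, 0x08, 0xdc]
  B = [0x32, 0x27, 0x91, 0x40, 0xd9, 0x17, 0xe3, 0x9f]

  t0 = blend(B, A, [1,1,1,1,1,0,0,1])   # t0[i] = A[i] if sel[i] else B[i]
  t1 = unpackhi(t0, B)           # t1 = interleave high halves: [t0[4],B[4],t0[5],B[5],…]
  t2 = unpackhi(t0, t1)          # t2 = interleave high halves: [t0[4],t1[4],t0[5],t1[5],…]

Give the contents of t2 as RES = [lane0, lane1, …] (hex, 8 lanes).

t0 = [0x28, 0xed, 0xc0, 0xa8, 0x8e, 0x17, 0xe3, 0xdc]
t1 = [0x8e, 0xd9, 0x17, 0x17, 0xe3, 0xe3, 0xdc, 0x9f]
t2 = [0x8e, 0xe3, 0x17, 0xe3, 0xe3, 0xdc, 0xdc, 0x9f]

RES = [0x8e, 0xe3, 0x17, 0xe3, 0xe3, 0xdc, 0xdc, 0x9f]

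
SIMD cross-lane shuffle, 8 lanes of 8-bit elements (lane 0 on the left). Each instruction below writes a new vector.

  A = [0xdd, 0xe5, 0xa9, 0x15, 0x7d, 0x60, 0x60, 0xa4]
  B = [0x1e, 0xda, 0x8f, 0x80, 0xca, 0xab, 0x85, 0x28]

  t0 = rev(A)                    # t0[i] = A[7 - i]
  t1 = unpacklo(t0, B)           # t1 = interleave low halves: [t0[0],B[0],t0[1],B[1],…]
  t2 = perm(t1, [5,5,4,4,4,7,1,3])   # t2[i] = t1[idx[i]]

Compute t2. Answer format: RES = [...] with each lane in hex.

RES = [ 0x8f  0x8f  0x60  0x60  0x60  0x80  0x1e  0xda ]

→ t0 |a4|60|60|7d|15|a9|e5|dd|
→ t1 |a4|1e|60|da|60|8f|7d|80|
→ t2 |8f|8f|60|60|60|80|1e|da|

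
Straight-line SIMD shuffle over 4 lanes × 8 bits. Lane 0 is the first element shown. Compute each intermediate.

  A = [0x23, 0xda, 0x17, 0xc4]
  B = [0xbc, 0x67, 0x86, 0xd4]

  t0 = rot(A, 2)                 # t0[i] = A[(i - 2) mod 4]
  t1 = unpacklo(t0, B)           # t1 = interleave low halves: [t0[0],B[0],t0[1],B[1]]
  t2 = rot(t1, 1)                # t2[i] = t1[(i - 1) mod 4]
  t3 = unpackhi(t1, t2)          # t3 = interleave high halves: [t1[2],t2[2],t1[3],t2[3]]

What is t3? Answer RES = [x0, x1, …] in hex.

  t0: 17 c4 23 da
  t1: 17 bc c4 67
  t2: 67 17 bc c4
  t3: c4 bc 67 c4

RES = [ 0xc4  0xbc  0x67  0xc4 ]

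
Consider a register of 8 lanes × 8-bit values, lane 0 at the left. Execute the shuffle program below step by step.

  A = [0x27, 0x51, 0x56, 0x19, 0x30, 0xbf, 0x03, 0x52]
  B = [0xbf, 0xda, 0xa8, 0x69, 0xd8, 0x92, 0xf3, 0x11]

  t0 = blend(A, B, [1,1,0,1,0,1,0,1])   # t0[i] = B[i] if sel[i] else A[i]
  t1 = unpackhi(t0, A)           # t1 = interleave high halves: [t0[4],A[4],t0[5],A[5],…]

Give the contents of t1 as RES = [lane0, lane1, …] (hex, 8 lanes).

  t0: bf da 56 69 30 92 03 11
  t1: 30 30 92 bf 03 03 11 52

RES = [0x30, 0x30, 0x92, 0xbf, 0x03, 0x03, 0x11, 0x52]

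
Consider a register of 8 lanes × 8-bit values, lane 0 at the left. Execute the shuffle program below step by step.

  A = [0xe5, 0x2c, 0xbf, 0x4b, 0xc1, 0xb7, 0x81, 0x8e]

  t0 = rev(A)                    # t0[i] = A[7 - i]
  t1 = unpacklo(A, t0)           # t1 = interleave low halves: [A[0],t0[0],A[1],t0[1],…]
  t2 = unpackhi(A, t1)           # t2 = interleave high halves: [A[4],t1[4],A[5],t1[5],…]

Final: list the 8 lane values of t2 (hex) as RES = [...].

RES = [0xc1, 0xbf, 0xb7, 0xb7, 0x81, 0x4b, 0x8e, 0xc1]

  t0: 8e 81 b7 c1 4b bf 2c e5
  t1: e5 8e 2c 81 bf b7 4b c1
  t2: c1 bf b7 b7 81 4b 8e c1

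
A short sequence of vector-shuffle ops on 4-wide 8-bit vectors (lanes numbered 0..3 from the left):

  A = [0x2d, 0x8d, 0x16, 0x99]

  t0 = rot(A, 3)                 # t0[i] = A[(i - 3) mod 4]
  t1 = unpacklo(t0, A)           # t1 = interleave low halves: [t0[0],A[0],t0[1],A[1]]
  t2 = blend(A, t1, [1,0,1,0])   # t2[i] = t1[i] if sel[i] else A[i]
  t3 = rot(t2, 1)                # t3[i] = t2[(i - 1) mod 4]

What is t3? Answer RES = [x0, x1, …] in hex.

RES = [0x99, 0x8d, 0x8d, 0x16]

  t0: 8d 16 99 2d
  t1: 8d 2d 16 8d
  t2: 8d 8d 16 99
  t3: 99 8d 8d 16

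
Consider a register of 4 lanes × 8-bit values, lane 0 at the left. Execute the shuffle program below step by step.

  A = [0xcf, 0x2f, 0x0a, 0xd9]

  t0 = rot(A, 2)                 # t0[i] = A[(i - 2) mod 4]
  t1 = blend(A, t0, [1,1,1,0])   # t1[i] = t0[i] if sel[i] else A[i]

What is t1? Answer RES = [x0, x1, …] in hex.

RES = [ 0x0a  0xd9  0xcf  0xd9 ]

  t0: 0a d9 cf 2f
  t1: 0a d9 cf d9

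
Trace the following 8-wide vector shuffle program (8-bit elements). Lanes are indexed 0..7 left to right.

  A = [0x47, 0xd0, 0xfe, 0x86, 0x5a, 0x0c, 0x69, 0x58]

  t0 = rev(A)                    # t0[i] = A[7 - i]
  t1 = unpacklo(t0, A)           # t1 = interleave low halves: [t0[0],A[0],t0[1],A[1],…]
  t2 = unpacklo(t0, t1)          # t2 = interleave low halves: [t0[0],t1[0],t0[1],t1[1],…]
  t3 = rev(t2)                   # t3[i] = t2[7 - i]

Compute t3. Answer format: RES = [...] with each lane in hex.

RES = [0xd0, 0x5a, 0x69, 0x0c, 0x47, 0x69, 0x58, 0x58]

→ t0 |58|69|0c|5a|86|fe|d0|47|
→ t1 |58|47|69|d0|0c|fe|5a|86|
→ t2 |58|58|69|47|0c|69|5a|d0|
→ t3 |d0|5a|69|0c|47|69|58|58|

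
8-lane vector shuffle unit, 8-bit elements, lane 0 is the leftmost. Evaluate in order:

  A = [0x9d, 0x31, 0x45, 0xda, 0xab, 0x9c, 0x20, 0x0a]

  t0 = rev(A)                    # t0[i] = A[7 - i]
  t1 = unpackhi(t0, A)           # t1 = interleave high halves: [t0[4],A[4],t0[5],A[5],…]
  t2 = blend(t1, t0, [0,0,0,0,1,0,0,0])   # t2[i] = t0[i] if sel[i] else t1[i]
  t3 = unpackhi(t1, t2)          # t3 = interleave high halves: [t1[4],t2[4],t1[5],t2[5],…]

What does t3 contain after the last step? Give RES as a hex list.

RES = [0x31, 0xda, 0x20, 0x20, 0x9d, 0x9d, 0x0a, 0x0a]

t0 = [0x0a, 0x20, 0x9c, 0xab, 0xda, 0x45, 0x31, 0x9d]
t1 = [0xda, 0xab, 0x45, 0x9c, 0x31, 0x20, 0x9d, 0x0a]
t2 = [0xda, 0xab, 0x45, 0x9c, 0xda, 0x20, 0x9d, 0x0a]
t3 = [0x31, 0xda, 0x20, 0x20, 0x9d, 0x9d, 0x0a, 0x0a]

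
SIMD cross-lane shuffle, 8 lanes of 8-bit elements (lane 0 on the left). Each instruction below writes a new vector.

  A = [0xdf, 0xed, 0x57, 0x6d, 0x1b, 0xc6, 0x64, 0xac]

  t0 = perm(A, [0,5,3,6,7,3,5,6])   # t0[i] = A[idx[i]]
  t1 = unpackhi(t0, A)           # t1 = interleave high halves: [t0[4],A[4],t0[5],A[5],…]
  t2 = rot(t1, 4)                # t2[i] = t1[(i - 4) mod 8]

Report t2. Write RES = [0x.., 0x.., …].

→ t0 |df|c6|6d|64|ac|6d|c6|64|
→ t1 |ac|1b|6d|c6|c6|64|64|ac|
→ t2 |c6|64|64|ac|ac|1b|6d|c6|

RES = [0xc6, 0x64, 0x64, 0xac, 0xac, 0x1b, 0x6d, 0xc6]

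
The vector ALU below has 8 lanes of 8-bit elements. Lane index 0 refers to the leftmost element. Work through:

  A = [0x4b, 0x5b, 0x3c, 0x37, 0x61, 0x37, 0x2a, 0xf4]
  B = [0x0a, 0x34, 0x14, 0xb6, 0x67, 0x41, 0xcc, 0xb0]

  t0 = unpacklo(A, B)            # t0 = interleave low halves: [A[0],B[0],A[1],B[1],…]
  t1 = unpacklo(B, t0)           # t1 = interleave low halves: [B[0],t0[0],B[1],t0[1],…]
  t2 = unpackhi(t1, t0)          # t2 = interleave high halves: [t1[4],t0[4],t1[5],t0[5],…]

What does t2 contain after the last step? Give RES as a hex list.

  t0: 4b 0a 5b 34 3c 14 37 b6
  t1: 0a 4b 34 0a 14 5b b6 34
  t2: 14 3c 5b 14 b6 37 34 b6

RES = [0x14, 0x3c, 0x5b, 0x14, 0xb6, 0x37, 0x34, 0xb6]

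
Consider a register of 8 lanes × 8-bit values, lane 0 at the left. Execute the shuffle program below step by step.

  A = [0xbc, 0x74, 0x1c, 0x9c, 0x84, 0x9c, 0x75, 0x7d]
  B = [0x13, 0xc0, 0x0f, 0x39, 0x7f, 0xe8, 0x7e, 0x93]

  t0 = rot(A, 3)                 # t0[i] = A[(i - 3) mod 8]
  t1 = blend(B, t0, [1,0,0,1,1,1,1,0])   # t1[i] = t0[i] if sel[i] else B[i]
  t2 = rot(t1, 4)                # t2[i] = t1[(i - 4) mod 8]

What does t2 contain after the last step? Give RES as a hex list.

RES = [ 0x74  0x1c  0x9c  0x93  0x9c  0xc0  0x0f  0xbc ]

t0 = [0x9c, 0x75, 0x7d, 0xbc, 0x74, 0x1c, 0x9c, 0x84]
t1 = [0x9c, 0xc0, 0x0f, 0xbc, 0x74, 0x1c, 0x9c, 0x93]
t2 = [0x74, 0x1c, 0x9c, 0x93, 0x9c, 0xc0, 0x0f, 0xbc]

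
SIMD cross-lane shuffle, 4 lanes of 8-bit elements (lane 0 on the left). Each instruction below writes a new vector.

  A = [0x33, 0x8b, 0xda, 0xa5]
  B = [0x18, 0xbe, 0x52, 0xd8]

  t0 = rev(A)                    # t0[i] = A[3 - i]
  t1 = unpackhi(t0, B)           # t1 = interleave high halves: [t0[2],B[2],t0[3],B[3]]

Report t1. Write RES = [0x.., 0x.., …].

RES = [0x8b, 0x52, 0x33, 0xd8]

t0 = [0xa5, 0xda, 0x8b, 0x33]
t1 = [0x8b, 0x52, 0x33, 0xd8]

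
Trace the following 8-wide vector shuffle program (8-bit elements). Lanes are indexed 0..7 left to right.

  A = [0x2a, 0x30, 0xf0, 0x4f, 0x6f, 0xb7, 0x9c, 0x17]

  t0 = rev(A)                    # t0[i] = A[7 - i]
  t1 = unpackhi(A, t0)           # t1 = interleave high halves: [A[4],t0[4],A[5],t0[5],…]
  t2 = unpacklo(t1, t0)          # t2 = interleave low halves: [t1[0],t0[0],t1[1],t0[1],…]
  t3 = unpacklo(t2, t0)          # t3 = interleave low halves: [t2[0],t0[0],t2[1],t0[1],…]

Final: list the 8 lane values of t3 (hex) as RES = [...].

  t0: 17 9c b7 6f 4f f0 30 2a
  t1: 6f 4f b7 f0 9c 30 17 2a
  t2: 6f 17 4f 9c b7 b7 f0 6f
  t3: 6f 17 17 9c 4f b7 9c 6f

RES = [0x6f, 0x17, 0x17, 0x9c, 0x4f, 0xb7, 0x9c, 0x6f]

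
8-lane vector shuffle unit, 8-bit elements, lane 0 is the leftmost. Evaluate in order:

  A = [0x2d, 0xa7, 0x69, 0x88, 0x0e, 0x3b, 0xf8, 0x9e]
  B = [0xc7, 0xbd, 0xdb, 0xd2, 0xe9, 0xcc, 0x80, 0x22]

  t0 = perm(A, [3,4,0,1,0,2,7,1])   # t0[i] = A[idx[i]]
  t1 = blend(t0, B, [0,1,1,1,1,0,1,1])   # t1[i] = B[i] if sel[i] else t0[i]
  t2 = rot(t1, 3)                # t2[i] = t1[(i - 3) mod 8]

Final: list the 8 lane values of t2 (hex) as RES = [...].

RES = [0x69, 0x80, 0x22, 0x88, 0xbd, 0xdb, 0xd2, 0xe9]

t0 = [0x88, 0x0e, 0x2d, 0xa7, 0x2d, 0x69, 0x9e, 0xa7]
t1 = [0x88, 0xbd, 0xdb, 0xd2, 0xe9, 0x69, 0x80, 0x22]
t2 = [0x69, 0x80, 0x22, 0x88, 0xbd, 0xdb, 0xd2, 0xe9]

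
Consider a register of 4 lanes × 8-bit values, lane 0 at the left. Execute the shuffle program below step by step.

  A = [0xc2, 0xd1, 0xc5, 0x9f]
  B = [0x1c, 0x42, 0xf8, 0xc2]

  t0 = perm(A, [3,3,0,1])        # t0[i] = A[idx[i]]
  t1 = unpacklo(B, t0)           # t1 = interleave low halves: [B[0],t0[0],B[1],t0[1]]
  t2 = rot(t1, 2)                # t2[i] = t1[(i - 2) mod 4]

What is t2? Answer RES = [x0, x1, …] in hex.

  t0: 9f 9f c2 d1
  t1: 1c 9f 42 9f
  t2: 42 9f 1c 9f

RES = [ 0x42  0x9f  0x1c  0x9f ]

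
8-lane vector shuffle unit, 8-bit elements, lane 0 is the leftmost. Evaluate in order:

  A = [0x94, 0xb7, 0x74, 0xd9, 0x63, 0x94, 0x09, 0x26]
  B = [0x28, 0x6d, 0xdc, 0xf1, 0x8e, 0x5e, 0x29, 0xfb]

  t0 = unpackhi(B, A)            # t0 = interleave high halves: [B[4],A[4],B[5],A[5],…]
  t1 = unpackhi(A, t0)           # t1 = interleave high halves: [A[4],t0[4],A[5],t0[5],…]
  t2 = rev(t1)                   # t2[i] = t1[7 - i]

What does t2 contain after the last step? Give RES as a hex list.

RES = [0x26, 0x26, 0xfb, 0x09, 0x09, 0x94, 0x29, 0x63]

  t0: 8e 63 5e 94 29 09 fb 26
  t1: 63 29 94 09 09 fb 26 26
  t2: 26 26 fb 09 09 94 29 63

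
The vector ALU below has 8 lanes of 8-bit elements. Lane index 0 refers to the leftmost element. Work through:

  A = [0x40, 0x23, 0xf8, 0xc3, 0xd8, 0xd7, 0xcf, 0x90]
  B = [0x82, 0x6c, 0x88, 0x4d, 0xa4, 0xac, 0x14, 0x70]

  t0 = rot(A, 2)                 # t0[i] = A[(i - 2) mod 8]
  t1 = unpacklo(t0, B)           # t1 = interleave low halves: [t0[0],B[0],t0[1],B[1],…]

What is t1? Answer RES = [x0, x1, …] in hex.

  t0: cf 90 40 23 f8 c3 d8 d7
  t1: cf 82 90 6c 40 88 23 4d

RES = [ 0xcf  0x82  0x90  0x6c  0x40  0x88  0x23  0x4d ]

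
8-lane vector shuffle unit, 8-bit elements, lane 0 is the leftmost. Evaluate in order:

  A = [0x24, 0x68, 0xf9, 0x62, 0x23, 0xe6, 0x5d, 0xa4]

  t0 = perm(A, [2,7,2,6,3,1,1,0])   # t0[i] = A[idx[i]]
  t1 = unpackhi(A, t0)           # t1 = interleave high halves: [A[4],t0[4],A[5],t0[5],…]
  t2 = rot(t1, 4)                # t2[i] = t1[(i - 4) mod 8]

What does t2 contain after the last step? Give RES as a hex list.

RES = [0x5d, 0x68, 0xa4, 0x24, 0x23, 0x62, 0xe6, 0x68]

→ t0 |f9|a4|f9|5d|62|68|68|24|
→ t1 |23|62|e6|68|5d|68|a4|24|
→ t2 |5d|68|a4|24|23|62|e6|68|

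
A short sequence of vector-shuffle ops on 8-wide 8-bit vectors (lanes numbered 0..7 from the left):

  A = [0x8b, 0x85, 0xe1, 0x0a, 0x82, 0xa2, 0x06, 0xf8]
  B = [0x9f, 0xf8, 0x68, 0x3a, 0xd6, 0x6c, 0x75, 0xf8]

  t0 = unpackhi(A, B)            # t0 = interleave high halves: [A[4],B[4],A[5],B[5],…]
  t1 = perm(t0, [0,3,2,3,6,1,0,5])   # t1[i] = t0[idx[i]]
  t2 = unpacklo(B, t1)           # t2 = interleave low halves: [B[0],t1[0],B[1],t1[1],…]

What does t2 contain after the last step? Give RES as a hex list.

→ t0 |82|d6|a2|6c|06|75|f8|f8|
→ t1 |82|6c|a2|6c|f8|d6|82|75|
→ t2 |9f|82|f8|6c|68|a2|3a|6c|

RES = [0x9f, 0x82, 0xf8, 0x6c, 0x68, 0xa2, 0x3a, 0x6c]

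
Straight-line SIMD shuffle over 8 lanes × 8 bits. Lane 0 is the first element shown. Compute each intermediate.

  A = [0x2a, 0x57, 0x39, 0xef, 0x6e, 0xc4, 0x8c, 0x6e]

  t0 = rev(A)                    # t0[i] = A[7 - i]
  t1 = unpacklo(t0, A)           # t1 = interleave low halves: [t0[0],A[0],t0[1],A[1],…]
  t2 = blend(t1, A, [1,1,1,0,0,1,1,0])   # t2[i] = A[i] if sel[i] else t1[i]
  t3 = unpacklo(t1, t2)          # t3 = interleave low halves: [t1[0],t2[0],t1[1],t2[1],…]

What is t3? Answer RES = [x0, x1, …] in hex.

RES = [0x6e, 0x2a, 0x2a, 0x57, 0x8c, 0x39, 0x57, 0x57]

t0 = [0x6e, 0x8c, 0xc4, 0x6e, 0xef, 0x39, 0x57, 0x2a]
t1 = [0x6e, 0x2a, 0x8c, 0x57, 0xc4, 0x39, 0x6e, 0xef]
t2 = [0x2a, 0x57, 0x39, 0x57, 0xc4, 0xc4, 0x8c, 0xef]
t3 = [0x6e, 0x2a, 0x2a, 0x57, 0x8c, 0x39, 0x57, 0x57]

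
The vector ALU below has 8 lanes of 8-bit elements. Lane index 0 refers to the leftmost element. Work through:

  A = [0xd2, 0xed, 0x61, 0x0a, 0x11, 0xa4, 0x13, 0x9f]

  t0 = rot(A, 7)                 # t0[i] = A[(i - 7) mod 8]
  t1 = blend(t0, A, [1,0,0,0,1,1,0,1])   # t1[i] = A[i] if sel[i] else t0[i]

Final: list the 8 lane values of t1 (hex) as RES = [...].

RES = [ 0xd2  0x61  0x0a  0x11  0x11  0xa4  0x9f  0x9f ]

t0 = [0xed, 0x61, 0x0a, 0x11, 0xa4, 0x13, 0x9f, 0xd2]
t1 = [0xd2, 0x61, 0x0a, 0x11, 0x11, 0xa4, 0x9f, 0x9f]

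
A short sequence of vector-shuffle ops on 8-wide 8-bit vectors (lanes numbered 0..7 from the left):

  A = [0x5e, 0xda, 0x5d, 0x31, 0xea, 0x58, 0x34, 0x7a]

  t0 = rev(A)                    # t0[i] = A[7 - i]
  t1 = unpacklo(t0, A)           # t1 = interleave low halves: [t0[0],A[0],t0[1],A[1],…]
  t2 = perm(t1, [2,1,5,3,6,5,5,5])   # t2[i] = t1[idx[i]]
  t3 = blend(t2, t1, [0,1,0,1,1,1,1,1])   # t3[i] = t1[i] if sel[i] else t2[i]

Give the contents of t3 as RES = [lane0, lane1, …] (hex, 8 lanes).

RES = [ 0x34  0x5e  0x5d  0xda  0x58  0x5d  0xea  0x31 ]

→ t0 |7a|34|58|ea|31|5d|da|5e|
→ t1 |7a|5e|34|da|58|5d|ea|31|
→ t2 |34|5e|5d|da|ea|5d|5d|5d|
→ t3 |34|5e|5d|da|58|5d|ea|31|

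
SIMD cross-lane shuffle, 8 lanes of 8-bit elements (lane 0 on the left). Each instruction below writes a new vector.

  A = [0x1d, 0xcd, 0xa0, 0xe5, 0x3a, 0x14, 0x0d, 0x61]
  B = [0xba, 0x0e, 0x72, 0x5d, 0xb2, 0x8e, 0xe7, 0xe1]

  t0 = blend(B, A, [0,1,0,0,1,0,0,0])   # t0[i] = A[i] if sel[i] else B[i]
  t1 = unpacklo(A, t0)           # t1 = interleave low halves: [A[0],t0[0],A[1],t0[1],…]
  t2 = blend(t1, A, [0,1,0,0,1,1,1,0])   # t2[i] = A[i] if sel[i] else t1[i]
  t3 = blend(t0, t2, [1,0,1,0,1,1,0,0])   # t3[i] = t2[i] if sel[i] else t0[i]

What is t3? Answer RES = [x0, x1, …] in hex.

RES = [ 0x1d  0xcd  0xcd  0x5d  0x3a  0x14  0xe7  0xe1 ]

  t0: ba cd 72 5d 3a 8e e7 e1
  t1: 1d ba cd cd a0 72 e5 5d
  t2: 1d cd cd cd 3a 14 0d 5d
  t3: 1d cd cd 5d 3a 14 e7 e1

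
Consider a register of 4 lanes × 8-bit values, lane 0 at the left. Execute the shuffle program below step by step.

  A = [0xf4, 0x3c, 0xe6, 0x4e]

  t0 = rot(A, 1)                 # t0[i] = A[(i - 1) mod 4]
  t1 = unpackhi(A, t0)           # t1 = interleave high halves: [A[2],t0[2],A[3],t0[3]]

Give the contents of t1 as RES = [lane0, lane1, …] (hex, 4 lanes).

RES = [ 0xe6  0x3c  0x4e  0xe6 ]

  t0: 4e f4 3c e6
  t1: e6 3c 4e e6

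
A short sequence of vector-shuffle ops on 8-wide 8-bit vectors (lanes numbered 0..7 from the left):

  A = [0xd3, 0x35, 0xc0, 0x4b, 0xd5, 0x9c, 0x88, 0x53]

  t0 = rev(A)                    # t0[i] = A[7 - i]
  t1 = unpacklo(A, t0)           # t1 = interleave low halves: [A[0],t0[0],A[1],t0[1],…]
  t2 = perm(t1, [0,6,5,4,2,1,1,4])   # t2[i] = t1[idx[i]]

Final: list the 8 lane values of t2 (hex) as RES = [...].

RES = [0xd3, 0x4b, 0x9c, 0xc0, 0x35, 0x53, 0x53, 0xc0]

→ t0 |53|88|9c|d5|4b|c0|35|d3|
→ t1 |d3|53|35|88|c0|9c|4b|d5|
→ t2 |d3|4b|9c|c0|35|53|53|c0|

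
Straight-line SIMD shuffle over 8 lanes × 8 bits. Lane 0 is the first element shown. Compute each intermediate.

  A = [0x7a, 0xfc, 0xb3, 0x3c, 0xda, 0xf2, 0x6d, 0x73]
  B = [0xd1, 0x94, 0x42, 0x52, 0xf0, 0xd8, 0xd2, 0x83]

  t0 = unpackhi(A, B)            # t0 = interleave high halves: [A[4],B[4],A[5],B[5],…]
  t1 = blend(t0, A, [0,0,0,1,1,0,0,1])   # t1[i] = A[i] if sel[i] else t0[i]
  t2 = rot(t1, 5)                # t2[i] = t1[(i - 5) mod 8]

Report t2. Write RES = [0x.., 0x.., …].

RES = [0x3c, 0xda, 0xd2, 0x73, 0x73, 0xda, 0xf0, 0xf2]

  t0: da f0 f2 d8 6d d2 73 83
  t1: da f0 f2 3c da d2 73 73
  t2: 3c da d2 73 73 da f0 f2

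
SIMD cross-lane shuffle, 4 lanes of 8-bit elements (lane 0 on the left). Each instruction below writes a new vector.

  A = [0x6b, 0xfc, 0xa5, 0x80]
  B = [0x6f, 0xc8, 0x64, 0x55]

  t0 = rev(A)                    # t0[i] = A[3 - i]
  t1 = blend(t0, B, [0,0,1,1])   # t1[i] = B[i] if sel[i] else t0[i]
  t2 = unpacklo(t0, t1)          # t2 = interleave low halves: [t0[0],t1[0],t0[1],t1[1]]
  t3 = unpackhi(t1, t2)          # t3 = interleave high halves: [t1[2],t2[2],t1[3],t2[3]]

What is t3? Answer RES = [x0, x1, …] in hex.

RES = [ 0x64  0xa5  0x55  0xa5 ]

→ t0 |80|a5|fc|6b|
→ t1 |80|a5|64|55|
→ t2 |80|80|a5|a5|
→ t3 |64|a5|55|a5|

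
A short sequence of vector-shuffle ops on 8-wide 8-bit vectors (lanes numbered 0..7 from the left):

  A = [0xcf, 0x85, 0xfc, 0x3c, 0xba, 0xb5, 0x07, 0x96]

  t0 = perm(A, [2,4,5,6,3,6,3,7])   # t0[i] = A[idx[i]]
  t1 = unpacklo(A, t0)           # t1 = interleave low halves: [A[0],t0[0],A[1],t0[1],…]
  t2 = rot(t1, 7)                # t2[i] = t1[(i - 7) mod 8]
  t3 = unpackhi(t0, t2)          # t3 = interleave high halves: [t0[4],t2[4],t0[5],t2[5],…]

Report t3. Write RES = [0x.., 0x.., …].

RES = [0x3c, 0xb5, 0x07, 0x3c, 0x3c, 0x07, 0x96, 0xcf]

  t0: fc ba b5 07 3c 07 3c 96
  t1: cf fc 85 ba fc b5 3c 07
  t2: fc 85 ba fc b5 3c 07 cf
  t3: 3c b5 07 3c 3c 07 96 cf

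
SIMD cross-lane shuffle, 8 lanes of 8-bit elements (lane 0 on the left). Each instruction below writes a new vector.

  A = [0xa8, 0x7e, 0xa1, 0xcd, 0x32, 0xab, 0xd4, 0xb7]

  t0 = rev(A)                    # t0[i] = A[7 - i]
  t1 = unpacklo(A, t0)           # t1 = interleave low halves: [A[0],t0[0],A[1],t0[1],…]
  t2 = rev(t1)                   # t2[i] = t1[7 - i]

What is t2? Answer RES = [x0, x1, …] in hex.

  t0: b7 d4 ab 32 cd a1 7e a8
  t1: a8 b7 7e d4 a1 ab cd 32
  t2: 32 cd ab a1 d4 7e b7 a8

RES = [0x32, 0xcd, 0xab, 0xa1, 0xd4, 0x7e, 0xb7, 0xa8]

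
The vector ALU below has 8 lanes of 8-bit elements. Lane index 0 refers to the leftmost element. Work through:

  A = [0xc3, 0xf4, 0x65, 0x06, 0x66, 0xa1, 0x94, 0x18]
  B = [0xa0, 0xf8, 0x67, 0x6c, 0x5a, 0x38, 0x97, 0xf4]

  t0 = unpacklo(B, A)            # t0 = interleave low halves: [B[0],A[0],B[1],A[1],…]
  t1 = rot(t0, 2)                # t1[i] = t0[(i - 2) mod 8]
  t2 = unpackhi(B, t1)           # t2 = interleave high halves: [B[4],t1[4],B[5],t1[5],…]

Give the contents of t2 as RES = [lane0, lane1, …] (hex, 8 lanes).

→ t0 |a0|c3|f8|f4|67|65|6c|06|
→ t1 |6c|06|a0|c3|f8|f4|67|65|
→ t2 |5a|f8|38|f4|97|67|f4|65|

RES = [0x5a, 0xf8, 0x38, 0xf4, 0x97, 0x67, 0xf4, 0x65]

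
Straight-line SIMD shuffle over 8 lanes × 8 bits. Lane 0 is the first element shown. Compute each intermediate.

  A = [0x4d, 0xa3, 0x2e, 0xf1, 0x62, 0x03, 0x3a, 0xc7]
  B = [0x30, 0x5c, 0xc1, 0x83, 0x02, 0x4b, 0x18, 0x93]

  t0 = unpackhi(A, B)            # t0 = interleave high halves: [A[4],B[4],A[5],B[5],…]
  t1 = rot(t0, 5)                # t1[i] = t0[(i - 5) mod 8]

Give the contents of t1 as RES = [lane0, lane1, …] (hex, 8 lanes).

RES = [ 0x4b  0x3a  0x18  0xc7  0x93  0x62  0x02  0x03 ]

t0 = [0x62, 0x02, 0x03, 0x4b, 0x3a, 0x18, 0xc7, 0x93]
t1 = [0x4b, 0x3a, 0x18, 0xc7, 0x93, 0x62, 0x02, 0x03]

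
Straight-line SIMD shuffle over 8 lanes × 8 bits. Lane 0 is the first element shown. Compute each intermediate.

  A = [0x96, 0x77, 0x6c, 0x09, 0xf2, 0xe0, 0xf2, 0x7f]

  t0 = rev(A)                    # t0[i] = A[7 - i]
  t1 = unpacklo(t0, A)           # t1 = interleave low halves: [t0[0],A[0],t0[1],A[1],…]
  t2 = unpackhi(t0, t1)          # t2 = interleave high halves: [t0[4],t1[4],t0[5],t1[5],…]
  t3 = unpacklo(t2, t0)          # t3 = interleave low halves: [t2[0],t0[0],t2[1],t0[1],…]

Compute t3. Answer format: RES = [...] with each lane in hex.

RES = [ 0x09  0x7f  0xe0  0xf2  0x6c  0xe0  0x6c  0xf2 ]

→ t0 |7f|f2|e0|f2|09|6c|77|96|
→ t1 |7f|96|f2|77|e0|6c|f2|09|
→ t2 |09|e0|6c|6c|77|f2|96|09|
→ t3 |09|7f|e0|f2|6c|e0|6c|f2|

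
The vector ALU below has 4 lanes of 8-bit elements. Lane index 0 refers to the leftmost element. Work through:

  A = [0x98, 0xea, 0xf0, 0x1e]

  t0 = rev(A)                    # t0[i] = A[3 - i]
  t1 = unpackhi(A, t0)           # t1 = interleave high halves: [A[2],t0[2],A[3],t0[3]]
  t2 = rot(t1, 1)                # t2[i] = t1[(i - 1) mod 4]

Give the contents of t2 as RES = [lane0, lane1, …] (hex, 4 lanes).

RES = [ 0x98  0xf0  0xea  0x1e ]

→ t0 |1e|f0|ea|98|
→ t1 |f0|ea|1e|98|
→ t2 |98|f0|ea|1e|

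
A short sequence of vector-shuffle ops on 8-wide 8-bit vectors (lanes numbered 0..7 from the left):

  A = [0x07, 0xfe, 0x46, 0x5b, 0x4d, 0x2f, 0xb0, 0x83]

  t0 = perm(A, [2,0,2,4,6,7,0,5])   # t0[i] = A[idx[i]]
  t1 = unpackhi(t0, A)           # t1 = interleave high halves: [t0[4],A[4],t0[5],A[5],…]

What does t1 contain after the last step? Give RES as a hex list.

→ t0 |46|07|46|4d|b0|83|07|2f|
→ t1 |b0|4d|83|2f|07|b0|2f|83|

RES = [0xb0, 0x4d, 0x83, 0x2f, 0x07, 0xb0, 0x2f, 0x83]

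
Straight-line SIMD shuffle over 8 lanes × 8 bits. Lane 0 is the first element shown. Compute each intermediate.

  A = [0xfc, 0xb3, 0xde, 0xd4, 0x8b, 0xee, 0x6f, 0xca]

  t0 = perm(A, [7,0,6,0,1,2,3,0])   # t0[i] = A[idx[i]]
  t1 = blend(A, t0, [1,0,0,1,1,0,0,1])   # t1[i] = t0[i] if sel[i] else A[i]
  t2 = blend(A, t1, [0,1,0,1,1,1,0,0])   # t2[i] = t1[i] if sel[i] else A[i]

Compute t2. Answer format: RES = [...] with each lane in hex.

→ t0 |ca|fc|6f|fc|b3|de|d4|fc|
→ t1 |ca|b3|de|fc|b3|ee|6f|fc|
→ t2 |fc|b3|de|fc|b3|ee|6f|ca|

RES = [ 0xfc  0xb3  0xde  0xfc  0xb3  0xee  0x6f  0xca ]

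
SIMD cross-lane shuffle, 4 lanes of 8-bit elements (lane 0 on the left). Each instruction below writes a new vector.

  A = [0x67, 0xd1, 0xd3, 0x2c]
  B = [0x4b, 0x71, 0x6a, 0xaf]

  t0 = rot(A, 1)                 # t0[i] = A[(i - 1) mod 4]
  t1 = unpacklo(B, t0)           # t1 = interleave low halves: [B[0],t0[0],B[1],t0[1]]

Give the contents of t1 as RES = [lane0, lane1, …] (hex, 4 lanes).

RES = [ 0x4b  0x2c  0x71  0x67 ]

  t0: 2c 67 d1 d3
  t1: 4b 2c 71 67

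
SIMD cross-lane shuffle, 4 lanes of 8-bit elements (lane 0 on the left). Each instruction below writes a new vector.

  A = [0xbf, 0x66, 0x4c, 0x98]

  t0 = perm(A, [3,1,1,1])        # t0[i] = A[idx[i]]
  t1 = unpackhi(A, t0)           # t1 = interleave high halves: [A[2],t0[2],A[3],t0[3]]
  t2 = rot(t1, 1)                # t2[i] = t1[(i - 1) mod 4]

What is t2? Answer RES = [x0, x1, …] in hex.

RES = [0x66, 0x4c, 0x66, 0x98]

→ t0 |98|66|66|66|
→ t1 |4c|66|98|66|
→ t2 |66|4c|66|98|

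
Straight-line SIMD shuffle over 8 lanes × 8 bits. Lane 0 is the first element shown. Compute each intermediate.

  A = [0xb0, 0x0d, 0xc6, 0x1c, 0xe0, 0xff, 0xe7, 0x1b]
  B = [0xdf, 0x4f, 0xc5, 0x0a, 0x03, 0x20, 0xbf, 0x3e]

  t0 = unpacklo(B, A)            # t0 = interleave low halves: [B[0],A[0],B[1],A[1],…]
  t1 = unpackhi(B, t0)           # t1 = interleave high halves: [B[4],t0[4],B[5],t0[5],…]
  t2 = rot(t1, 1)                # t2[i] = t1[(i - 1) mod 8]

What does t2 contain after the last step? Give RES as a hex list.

t0 = [0xdf, 0xb0, 0x4f, 0x0d, 0xc5, 0xc6, 0x0a, 0x1c]
t1 = [0x03, 0xc5, 0x20, 0xc6, 0xbf, 0x0a, 0x3e, 0x1c]
t2 = [0x1c, 0x03, 0xc5, 0x20, 0xc6, 0xbf, 0x0a, 0x3e]

RES = [ 0x1c  0x03  0xc5  0x20  0xc6  0xbf  0x0a  0x3e ]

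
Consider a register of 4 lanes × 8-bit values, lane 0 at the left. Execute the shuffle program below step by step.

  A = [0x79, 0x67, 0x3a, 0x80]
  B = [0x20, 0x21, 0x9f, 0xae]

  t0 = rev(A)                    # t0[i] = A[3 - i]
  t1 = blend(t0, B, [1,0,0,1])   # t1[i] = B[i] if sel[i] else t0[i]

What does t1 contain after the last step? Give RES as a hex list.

RES = [ 0x20  0x3a  0x67  0xae ]

  t0: 80 3a 67 79
  t1: 20 3a 67 ae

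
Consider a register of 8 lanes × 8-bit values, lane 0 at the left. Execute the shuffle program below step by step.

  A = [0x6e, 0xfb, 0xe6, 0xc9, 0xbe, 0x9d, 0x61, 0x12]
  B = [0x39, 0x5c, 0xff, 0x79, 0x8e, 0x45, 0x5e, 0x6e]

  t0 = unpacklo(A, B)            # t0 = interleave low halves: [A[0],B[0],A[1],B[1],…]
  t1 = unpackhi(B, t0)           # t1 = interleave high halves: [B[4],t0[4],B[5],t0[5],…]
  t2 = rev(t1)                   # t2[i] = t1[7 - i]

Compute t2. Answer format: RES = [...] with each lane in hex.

→ t0 |6e|39|fb|5c|e6|ff|c9|79|
→ t1 |8e|e6|45|ff|5e|c9|6e|79|
→ t2 |79|6e|c9|5e|ff|45|e6|8e|

RES = [0x79, 0x6e, 0xc9, 0x5e, 0xff, 0x45, 0xe6, 0x8e]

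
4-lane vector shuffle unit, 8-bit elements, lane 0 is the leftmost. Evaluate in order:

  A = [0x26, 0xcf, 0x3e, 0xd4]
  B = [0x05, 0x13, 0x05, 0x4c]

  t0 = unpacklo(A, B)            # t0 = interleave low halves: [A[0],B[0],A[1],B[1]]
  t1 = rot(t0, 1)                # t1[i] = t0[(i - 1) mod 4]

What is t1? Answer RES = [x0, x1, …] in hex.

→ t0 |26|05|cf|13|
→ t1 |13|26|05|cf|

RES = [0x13, 0x26, 0x05, 0xcf]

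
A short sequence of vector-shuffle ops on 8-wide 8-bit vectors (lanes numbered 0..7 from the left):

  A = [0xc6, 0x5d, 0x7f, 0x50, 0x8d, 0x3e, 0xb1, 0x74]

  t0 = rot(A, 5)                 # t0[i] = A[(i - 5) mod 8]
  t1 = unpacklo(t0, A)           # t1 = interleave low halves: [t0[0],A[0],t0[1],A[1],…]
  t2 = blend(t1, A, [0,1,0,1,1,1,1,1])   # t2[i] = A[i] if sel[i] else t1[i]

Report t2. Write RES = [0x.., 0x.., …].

  t0: 50 8d 3e b1 74 c6 5d 7f
  t1: 50 c6 8d 5d 3e 7f b1 50
  t2: 50 5d 8d 50 8d 3e b1 74

RES = [0x50, 0x5d, 0x8d, 0x50, 0x8d, 0x3e, 0xb1, 0x74]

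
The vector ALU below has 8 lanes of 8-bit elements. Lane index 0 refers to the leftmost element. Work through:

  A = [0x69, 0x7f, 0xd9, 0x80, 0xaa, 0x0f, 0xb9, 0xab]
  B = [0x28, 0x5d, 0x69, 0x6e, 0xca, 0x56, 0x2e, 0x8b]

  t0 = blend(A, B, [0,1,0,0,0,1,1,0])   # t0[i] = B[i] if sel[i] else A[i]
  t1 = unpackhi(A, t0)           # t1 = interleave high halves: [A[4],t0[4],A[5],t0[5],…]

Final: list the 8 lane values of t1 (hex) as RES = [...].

RES = [0xaa, 0xaa, 0x0f, 0x56, 0xb9, 0x2e, 0xab, 0xab]

→ t0 |69|5d|d9|80|aa|56|2e|ab|
→ t1 |aa|aa|0f|56|b9|2e|ab|ab|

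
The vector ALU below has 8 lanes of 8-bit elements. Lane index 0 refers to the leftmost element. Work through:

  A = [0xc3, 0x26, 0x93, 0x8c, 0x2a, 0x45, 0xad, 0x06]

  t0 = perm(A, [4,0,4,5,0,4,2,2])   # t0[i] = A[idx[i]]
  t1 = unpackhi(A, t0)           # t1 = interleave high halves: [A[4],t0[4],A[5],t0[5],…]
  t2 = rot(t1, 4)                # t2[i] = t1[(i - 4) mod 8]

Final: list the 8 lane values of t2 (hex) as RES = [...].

RES = [ 0xad  0x93  0x06  0x93  0x2a  0xc3  0x45  0x2a ]

  t0: 2a c3 2a 45 c3 2a 93 93
  t1: 2a c3 45 2a ad 93 06 93
  t2: ad 93 06 93 2a c3 45 2a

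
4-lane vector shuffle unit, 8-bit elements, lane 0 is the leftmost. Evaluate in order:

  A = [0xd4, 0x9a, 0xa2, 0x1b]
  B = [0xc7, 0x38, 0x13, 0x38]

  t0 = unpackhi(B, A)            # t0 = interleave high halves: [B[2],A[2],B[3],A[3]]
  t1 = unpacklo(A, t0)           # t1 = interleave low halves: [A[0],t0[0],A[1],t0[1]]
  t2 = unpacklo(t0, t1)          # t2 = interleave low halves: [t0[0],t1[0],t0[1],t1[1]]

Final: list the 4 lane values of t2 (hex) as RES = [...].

→ t0 |13|a2|38|1b|
→ t1 |d4|13|9a|a2|
→ t2 |13|d4|a2|13|

RES = [ 0x13  0xd4  0xa2  0x13 ]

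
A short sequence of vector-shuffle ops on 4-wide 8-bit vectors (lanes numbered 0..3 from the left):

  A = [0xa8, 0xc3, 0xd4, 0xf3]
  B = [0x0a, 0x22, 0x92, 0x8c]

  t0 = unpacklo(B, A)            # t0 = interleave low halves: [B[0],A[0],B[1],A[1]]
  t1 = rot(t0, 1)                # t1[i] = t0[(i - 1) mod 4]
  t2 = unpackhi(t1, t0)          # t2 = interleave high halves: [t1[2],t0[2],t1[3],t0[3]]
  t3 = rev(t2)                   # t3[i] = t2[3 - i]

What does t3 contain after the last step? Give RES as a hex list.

t0 = [0x0a, 0xa8, 0x22, 0xc3]
t1 = [0xc3, 0x0a, 0xa8, 0x22]
t2 = [0xa8, 0x22, 0x22, 0xc3]
t3 = [0xc3, 0x22, 0x22, 0xa8]

RES = [ 0xc3  0x22  0x22  0xa8 ]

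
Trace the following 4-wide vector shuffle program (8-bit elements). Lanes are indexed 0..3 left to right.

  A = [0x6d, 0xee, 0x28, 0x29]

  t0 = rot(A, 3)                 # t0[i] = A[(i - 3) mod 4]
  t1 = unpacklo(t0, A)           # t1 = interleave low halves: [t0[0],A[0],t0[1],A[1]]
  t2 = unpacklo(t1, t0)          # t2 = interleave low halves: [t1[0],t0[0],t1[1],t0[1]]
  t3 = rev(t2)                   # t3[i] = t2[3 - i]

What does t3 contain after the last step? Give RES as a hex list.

t0 = [0xee, 0x28, 0x29, 0x6d]
t1 = [0xee, 0x6d, 0x28, 0xee]
t2 = [0xee, 0xee, 0x6d, 0x28]
t3 = [0x28, 0x6d, 0xee, 0xee]

RES = [ 0x28  0x6d  0xee  0xee ]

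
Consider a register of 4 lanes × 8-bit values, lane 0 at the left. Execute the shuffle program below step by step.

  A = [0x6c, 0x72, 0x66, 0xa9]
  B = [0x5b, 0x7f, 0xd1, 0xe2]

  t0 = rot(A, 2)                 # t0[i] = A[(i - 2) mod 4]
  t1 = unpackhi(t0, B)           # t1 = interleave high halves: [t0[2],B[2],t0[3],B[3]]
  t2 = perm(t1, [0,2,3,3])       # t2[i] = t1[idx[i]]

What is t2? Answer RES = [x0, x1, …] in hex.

t0 = [0x66, 0xa9, 0x6c, 0x72]
t1 = [0x6c, 0xd1, 0x72, 0xe2]
t2 = [0x6c, 0x72, 0xe2, 0xe2]

RES = [0x6c, 0x72, 0xe2, 0xe2]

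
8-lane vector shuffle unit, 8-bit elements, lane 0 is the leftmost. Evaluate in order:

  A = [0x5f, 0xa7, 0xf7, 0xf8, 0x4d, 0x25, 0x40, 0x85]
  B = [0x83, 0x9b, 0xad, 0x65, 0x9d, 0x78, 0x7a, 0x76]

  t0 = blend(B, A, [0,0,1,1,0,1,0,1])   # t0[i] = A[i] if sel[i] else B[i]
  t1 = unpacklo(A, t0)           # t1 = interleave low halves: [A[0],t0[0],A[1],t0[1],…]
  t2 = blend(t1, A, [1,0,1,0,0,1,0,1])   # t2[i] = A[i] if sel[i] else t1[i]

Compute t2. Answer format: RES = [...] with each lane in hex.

RES = [0x5f, 0x83, 0xf7, 0x9b, 0xf7, 0x25, 0xf8, 0x85]

→ t0 |83|9b|f7|f8|9d|25|7a|85|
→ t1 |5f|83|a7|9b|f7|f7|f8|f8|
→ t2 |5f|83|f7|9b|f7|25|f8|85|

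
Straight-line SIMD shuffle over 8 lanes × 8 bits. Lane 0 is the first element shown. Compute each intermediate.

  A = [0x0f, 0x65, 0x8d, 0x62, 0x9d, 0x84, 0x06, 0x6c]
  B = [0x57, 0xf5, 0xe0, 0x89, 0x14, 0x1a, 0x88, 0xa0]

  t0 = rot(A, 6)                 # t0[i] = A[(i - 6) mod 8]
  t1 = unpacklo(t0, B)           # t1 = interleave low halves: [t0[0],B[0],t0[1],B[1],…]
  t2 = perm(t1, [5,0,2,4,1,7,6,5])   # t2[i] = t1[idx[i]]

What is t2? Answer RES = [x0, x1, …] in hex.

RES = [ 0xe0  0x8d  0x62  0x9d  0x57  0x89  0x84  0xe0 ]

t0 = [0x8d, 0x62, 0x9d, 0x84, 0x06, 0x6c, 0x0f, 0x65]
t1 = [0x8d, 0x57, 0x62, 0xf5, 0x9d, 0xe0, 0x84, 0x89]
t2 = [0xe0, 0x8d, 0x62, 0x9d, 0x57, 0x89, 0x84, 0xe0]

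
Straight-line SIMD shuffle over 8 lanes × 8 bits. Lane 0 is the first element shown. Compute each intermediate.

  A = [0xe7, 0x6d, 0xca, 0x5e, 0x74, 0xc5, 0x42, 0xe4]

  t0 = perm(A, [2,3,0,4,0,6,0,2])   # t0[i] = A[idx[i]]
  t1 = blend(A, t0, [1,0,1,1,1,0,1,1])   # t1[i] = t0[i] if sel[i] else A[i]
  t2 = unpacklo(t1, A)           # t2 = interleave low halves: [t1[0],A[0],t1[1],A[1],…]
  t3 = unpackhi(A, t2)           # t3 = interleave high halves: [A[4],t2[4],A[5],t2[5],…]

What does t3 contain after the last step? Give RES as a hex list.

t0 = [0xca, 0x5e, 0xe7, 0x74, 0xe7, 0x42, 0xe7, 0xca]
t1 = [0xca, 0x6d, 0xe7, 0x74, 0xe7, 0xc5, 0xe7, 0xca]
t2 = [0xca, 0xe7, 0x6d, 0x6d, 0xe7, 0xca, 0x74, 0x5e]
t3 = [0x74, 0xe7, 0xc5, 0xca, 0x42, 0x74, 0xe4, 0x5e]

RES = [ 0x74  0xe7  0xc5  0xca  0x42  0x74  0xe4  0x5e ]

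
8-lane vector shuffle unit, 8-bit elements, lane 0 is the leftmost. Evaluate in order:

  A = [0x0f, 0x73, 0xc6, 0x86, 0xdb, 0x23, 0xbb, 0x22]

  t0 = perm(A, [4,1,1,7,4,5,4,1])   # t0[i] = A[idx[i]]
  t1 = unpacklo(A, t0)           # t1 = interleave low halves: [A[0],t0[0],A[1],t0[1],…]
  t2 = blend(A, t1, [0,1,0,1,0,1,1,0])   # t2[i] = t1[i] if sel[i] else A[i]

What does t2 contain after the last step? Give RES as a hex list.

t0 = [0xdb, 0x73, 0x73, 0x22, 0xdb, 0x23, 0xdb, 0x73]
t1 = [0x0f, 0xdb, 0x73, 0x73, 0xc6, 0x73, 0x86, 0x22]
t2 = [0x0f, 0xdb, 0xc6, 0x73, 0xdb, 0x73, 0x86, 0x22]

RES = [ 0x0f  0xdb  0xc6  0x73  0xdb  0x73  0x86  0x22 ]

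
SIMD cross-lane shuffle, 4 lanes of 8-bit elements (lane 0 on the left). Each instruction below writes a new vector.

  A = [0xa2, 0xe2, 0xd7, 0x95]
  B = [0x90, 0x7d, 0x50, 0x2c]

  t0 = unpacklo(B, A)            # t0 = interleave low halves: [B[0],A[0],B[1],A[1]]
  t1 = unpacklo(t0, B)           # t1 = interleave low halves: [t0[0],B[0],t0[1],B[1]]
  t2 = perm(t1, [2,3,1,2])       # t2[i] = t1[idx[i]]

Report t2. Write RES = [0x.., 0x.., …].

  t0: 90 a2 7d e2
  t1: 90 90 a2 7d
  t2: a2 7d 90 a2

RES = [0xa2, 0x7d, 0x90, 0xa2]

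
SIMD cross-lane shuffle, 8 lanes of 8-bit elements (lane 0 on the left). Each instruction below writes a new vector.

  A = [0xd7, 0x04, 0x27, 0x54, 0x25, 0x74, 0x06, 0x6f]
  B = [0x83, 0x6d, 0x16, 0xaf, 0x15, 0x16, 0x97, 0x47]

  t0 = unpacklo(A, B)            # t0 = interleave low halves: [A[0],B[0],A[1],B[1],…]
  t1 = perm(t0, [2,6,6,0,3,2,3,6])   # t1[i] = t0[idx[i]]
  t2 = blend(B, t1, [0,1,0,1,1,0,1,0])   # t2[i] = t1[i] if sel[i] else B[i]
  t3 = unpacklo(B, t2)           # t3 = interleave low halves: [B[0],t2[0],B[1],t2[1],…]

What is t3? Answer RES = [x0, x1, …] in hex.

t0 = [0xd7, 0x83, 0x04, 0x6d, 0x27, 0x16, 0x54, 0xaf]
t1 = [0x04, 0x54, 0x54, 0xd7, 0x6d, 0x04, 0x6d, 0x54]
t2 = [0x83, 0x54, 0x16, 0xd7, 0x6d, 0x16, 0x6d, 0x47]
t3 = [0x83, 0x83, 0x6d, 0x54, 0x16, 0x16, 0xaf, 0xd7]

RES = [ 0x83  0x83  0x6d  0x54  0x16  0x16  0xaf  0xd7 ]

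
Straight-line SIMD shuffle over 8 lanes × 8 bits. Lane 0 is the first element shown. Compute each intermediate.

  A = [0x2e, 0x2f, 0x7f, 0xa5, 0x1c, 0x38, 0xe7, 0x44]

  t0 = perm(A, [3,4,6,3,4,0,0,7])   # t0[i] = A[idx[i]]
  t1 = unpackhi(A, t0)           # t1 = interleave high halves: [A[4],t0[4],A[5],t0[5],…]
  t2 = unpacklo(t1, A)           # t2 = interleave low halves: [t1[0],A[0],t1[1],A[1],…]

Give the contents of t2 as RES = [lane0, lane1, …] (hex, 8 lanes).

RES = [ 0x1c  0x2e  0x1c  0x2f  0x38  0x7f  0x2e  0xa5 ]

→ t0 |a5|1c|e7|a5|1c|2e|2e|44|
→ t1 |1c|1c|38|2e|e7|2e|44|44|
→ t2 |1c|2e|1c|2f|38|7f|2e|a5|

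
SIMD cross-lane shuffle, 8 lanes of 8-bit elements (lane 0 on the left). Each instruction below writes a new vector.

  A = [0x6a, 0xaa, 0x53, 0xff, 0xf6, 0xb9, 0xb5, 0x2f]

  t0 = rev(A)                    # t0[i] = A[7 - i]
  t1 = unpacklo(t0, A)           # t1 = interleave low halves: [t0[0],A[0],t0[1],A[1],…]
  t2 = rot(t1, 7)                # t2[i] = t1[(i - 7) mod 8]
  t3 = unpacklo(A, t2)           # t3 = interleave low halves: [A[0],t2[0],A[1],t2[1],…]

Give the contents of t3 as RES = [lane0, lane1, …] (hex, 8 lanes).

RES = [0x6a, 0x6a, 0xaa, 0xb5, 0x53, 0xaa, 0xff, 0xb9]

  t0: 2f b5 b9 f6 ff 53 aa 6a
  t1: 2f 6a b5 aa b9 53 f6 ff
  t2: 6a b5 aa b9 53 f6 ff 2f
  t3: 6a 6a aa b5 53 aa ff b9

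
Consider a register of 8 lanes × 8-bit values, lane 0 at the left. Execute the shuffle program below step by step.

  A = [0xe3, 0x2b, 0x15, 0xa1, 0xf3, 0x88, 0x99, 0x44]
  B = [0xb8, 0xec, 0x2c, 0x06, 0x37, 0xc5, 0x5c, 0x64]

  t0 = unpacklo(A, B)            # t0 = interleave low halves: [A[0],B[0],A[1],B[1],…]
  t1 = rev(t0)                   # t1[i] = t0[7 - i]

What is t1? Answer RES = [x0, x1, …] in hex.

  t0: e3 b8 2b ec 15 2c a1 06
  t1: 06 a1 2c 15 ec 2b b8 e3

RES = [0x06, 0xa1, 0x2c, 0x15, 0xec, 0x2b, 0xb8, 0xe3]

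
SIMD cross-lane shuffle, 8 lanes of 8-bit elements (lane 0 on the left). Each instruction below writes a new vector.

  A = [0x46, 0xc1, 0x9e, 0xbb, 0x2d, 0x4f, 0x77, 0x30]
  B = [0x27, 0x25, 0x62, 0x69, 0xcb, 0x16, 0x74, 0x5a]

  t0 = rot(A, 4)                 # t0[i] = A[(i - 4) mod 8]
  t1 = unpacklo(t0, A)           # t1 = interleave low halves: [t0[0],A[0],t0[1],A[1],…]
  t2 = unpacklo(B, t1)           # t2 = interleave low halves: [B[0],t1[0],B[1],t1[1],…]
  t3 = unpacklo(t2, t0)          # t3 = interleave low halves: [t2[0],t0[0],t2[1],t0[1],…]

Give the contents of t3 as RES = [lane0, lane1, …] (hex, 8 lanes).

RES = [ 0x27  0x2d  0x2d  0x4f  0x25  0x77  0x46  0x30 ]

  t0: 2d 4f 77 30 46 c1 9e bb
  t1: 2d 46 4f c1 77 9e 30 bb
  t2: 27 2d 25 46 62 4f 69 c1
  t3: 27 2d 2d 4f 25 77 46 30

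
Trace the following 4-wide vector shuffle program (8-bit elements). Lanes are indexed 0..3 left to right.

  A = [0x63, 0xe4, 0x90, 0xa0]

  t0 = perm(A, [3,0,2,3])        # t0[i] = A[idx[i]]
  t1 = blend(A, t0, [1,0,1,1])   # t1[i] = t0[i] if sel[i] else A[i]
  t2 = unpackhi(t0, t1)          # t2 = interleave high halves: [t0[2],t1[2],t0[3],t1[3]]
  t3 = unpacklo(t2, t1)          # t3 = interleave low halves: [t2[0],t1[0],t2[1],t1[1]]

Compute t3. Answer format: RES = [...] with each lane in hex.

t0 = [0xa0, 0x63, 0x90, 0xa0]
t1 = [0xa0, 0xe4, 0x90, 0xa0]
t2 = [0x90, 0x90, 0xa0, 0xa0]
t3 = [0x90, 0xa0, 0x90, 0xe4]

RES = [0x90, 0xa0, 0x90, 0xe4]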